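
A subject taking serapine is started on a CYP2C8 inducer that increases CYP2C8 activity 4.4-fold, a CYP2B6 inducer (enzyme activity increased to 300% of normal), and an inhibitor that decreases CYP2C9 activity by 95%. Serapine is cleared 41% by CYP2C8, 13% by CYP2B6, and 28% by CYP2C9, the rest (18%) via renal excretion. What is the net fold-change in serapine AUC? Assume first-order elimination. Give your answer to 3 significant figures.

0.419

The CYP2C8 pathway (41% of clearance) rises to 4.4× activity: 0.41 × 4.4 = 1.804.
The CYP2B6 pathway (13% of clearance) increases to 3× activity: 0.13 × 3 = 0.39.
The CYP2C9 pathway (28% of clearance) drops to 0.05× activity: 0.28 × 0.05 = 0.014.
The remaining 18% of clearance is unaffected.
New clearance relative to baseline: 1.804 + 0.39 + 0.014 + 0.18 = 2.388.
AUC ∝ 1/CL: fold-change = 1 / 2.388 = 0.419.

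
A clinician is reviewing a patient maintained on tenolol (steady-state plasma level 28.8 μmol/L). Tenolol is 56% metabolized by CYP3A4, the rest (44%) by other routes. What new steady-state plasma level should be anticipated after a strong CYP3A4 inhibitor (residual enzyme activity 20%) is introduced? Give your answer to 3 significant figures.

CYP3A4: 0.56 × 0.2 = 0.112
Other: 0.44 (unchanged)
CL_new/CL_old = 0.112 + 0.44 = 0.552.
New steady-state plasma level = baseline ÷ relative clearance = 28.8 / 0.552 = 52.2 μmol/L.

52.2 μmol/L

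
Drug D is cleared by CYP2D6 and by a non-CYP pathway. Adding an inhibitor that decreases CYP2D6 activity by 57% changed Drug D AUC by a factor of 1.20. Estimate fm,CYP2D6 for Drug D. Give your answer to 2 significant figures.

Write x for the fraction cleared via CYP2D6. The observed AUC change means clearance fell to 1/1.20 = 0.8333 of baseline.
Only the CYP2D6 route changed, so 0.8333 = x·0.43 + (1 − x), giving x = 0.29.

0.29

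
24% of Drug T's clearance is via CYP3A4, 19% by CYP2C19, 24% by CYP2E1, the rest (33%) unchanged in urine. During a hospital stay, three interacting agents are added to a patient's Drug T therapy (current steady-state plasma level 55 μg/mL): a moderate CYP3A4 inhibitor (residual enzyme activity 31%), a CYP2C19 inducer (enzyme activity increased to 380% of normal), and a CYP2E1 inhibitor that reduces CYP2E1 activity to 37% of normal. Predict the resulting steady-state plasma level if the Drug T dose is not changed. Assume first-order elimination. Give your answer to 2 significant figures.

CYP3A4: 0.24 × 0.31 = 0.0744
CYP2C19: 0.19 × 3.8 = 0.722
CYP2E1: 0.24 × 0.37 = 0.0888
Other: 0.33 (unchanged)
New clearance relative to baseline: 0.0744 + 0.722 + 0.0888 + 0.33 = 1.2152.
Dividing the baseline by the relative clearance: 55 / 1.2152 = 45 μg/mL.

45 μg/mL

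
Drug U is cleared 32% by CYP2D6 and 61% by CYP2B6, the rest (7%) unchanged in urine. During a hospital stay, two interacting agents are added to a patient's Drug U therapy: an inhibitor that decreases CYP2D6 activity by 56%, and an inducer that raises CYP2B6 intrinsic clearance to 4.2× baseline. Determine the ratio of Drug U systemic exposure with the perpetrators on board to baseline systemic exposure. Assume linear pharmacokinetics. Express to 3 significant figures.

0.361

CYP2D6: 0.32 × 0.44 = 0.1408
CYP2B6: 0.61 × 4.2 = 2.562
Other: 0.07 (unchanged)
CL_new/CL_old = 0.1408 + 2.562 + 0.07 = 2.7728.
Systemic exposure ∝ 1/CL: fold-change = 1 / 2.7728 = 0.361.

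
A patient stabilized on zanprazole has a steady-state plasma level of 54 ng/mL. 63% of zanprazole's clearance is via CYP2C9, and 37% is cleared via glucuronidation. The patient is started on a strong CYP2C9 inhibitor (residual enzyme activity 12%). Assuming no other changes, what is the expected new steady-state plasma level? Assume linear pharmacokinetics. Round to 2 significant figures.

1.2 × 10² ng/mL

The CYP2C9 pathway (63% of clearance) drops to 0.12× activity: 0.63 × 0.12 = 0.0756.
The remaining 37% of clearance is unaffected.
New clearance relative to baseline: 0.0756 + 0.37 = 0.4456.
New steady-state plasma level = baseline ÷ relative clearance = 54 / 0.4456 = 1.2 × 10² ng/mL.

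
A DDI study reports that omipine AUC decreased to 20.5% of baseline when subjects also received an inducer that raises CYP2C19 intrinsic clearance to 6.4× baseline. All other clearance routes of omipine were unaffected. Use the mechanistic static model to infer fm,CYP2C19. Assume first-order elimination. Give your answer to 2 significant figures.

CL'/CL = 1 / 0.205 = 4.878
6.4·fm + (1 − fm) = 4.878
fm = (4.878 − 1) / (6.4 − 1) = 0.72

0.72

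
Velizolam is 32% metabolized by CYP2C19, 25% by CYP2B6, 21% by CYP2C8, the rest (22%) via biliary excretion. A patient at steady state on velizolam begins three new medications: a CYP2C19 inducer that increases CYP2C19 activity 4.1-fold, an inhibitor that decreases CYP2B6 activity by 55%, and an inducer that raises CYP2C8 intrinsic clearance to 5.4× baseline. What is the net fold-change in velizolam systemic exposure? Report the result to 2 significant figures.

0.36

The CYP2C19 pathway (32% of clearance) is boosted to 4.1× activity: 0.32 × 4.1 = 1.312.
The CYP2B6 pathway (25% of clearance) drops to 0.45× activity: 0.25 × 0.45 = 0.1125.
The CYP2C8 pathway (21% of clearance) rises to 5.4× activity: 0.21 × 5.4 = 1.134.
The remaining 22% of clearance is unaffected.
CL_new/CL_old = 1.312 + 0.1125 + 1.134 + 0.22 = 2.7785.
Because systemic exposure varies inversely with clearance, the combined effect is 1 / 2.7785 = 0.36.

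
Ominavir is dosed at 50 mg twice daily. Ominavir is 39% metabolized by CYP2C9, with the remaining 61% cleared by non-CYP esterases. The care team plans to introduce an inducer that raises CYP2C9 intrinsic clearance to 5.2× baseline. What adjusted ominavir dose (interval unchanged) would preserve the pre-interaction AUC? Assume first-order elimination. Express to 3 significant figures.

The CYP2C9 pathway (39% of clearance) rises to 5.2× activity: 0.39 × 5.2 = 2.028.
Non-CYP routes (61%) are unchanged.
New clearance relative to baseline: 2.028 + 0.61 = 2.638.
Css,avg = (dose rate)/CL, so holding Css fixed requires dose ∝ CL: 50 × 2.638 = 132 mg.

132 mg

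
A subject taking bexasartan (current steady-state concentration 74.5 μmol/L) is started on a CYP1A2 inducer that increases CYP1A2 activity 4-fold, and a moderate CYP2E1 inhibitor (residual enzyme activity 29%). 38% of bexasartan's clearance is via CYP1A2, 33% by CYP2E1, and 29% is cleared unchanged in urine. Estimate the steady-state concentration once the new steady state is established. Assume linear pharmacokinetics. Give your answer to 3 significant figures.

CYP1A2: 0.38 × 4 = 1.52
CYP2E1: 0.33 × 0.29 = 0.0957
Other: 0.29 (unchanged)
New clearance relative to baseline: 1.52 + 0.0957 + 0.29 = 1.9057.
New steady-state concentration = 74.5 / 1.9057 = 39.1 μmol/L (concentration scales inversely with clearance).

39.1 μmol/L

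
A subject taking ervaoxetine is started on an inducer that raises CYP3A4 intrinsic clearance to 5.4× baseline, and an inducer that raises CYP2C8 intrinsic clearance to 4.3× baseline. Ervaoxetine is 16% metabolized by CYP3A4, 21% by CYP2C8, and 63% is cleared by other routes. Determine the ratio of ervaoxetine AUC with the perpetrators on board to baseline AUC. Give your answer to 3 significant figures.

CYP3A4: 0.16 × 5.4 = 0.864
CYP2C8: 0.21 × 4.3 = 0.903
Other: 0.63 (unchanged)
Relative clearance = 0.864 + 0.903 + 0.63 = 2.397.
Because AUC varies inversely with clearance, the combined effect is 1 / 2.397 = 0.417.

0.417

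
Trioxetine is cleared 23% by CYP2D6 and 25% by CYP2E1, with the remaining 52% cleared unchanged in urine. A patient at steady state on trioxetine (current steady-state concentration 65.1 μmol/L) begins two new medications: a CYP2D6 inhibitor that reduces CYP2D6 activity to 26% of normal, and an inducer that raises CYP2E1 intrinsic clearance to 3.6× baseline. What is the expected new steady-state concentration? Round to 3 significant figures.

The CYP2D6 pathway (23% of clearance) is reduced to 0.26× activity: 0.23 × 0.26 = 0.0598.
The CYP2E1 pathway (25% of clearance) increases to 3.6× activity: 0.25 × 3.6 = 0.9.
The remaining 52% of clearance is unaffected.
New clearance relative to baseline: 0.0598 + 0.9 + 0.52 = 1.4798.
Dividing the baseline by the relative clearance: 65.1 / 1.4798 = 44.0 μmol/L.

44.0 μmol/L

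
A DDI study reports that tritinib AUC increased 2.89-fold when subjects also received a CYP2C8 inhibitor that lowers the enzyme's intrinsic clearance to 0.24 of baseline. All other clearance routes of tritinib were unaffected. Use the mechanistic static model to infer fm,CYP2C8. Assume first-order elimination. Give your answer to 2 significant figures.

CL'/CL = 1 / 2.89 = 0.346
0.24·fm + (1 − fm) = 0.346
fm = (0.346 − 1) / (0.24 − 1) = 0.86

0.86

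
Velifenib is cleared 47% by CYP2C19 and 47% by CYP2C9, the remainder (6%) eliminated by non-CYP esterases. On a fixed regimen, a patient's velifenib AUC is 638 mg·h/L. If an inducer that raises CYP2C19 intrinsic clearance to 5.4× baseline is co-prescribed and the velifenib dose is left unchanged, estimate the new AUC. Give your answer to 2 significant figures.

2.1 × 10² mg·h/L

The CYP2C19 pathway (47% of clearance) increases to 5.4× activity: 0.47 × 5.4 = 2.538.
CYP2C9 (47%) and the residual 6% are unaffected.
CL_new/CL_old = 2.538 + 0.47 + 0.06 = 3.068.
AUC ∝ 1/CL, so new value = 638 / 3.068 = 2.1 × 10² mg·h/L.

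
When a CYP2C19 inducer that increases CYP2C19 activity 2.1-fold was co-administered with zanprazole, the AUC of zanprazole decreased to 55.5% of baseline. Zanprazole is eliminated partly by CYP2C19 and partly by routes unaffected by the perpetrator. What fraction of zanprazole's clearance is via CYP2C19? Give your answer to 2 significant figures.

Call the CYP2C19 fraction fm. After the interaction, CL_new/CL_old = fm × 2.1 + (1 − fm).
AUC ratio = 1 / (new CL fraction), so new CL fraction = 1 / 0.555 = 1.802.
fm × 2.1 + 1 − fm = 1.802  ⇒  fm × (2.1 − 1) = 0.8018  ⇒  fm = 0.73.

0.73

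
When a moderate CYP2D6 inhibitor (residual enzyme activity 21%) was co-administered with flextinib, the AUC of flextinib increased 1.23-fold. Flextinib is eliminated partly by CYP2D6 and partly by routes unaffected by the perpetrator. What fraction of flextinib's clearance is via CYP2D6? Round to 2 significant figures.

Let x = fm,CYP2D6. Because AUC ∝ 1/CL, relative clearance fell to 1/1.23 = 0.813.
Setting x·0.21 + (1 − x) = 0.813 and solving: x = (0.813 − 1)/(0.21 − 1) = 0.24.

0.24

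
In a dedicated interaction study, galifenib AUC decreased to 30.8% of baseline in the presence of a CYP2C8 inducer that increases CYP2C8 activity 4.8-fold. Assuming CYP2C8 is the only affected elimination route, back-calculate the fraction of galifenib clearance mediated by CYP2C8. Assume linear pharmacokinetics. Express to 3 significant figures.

CL'/CL = 1 / 0.308 = 3.247
4.8·fm + (1 − fm) = 3.247
fm = (3.247 − 1) / (4.8 − 1) = 0.591

0.591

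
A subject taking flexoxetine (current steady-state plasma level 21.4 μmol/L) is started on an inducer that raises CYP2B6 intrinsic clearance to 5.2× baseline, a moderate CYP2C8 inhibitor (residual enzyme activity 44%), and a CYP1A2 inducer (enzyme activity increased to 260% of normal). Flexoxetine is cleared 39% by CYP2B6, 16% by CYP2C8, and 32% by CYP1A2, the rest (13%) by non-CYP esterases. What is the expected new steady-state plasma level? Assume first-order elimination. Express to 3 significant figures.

The CYP2B6 pathway (39% of clearance) is boosted to 5.2× activity: 0.39 × 5.2 = 2.028.
The CYP2C8 pathway (16% of clearance) falls to 0.44× activity: 0.16 × 0.44 = 0.0704.
The CYP1A2 pathway (32% of clearance) is boosted to 2.6× activity: 0.32 × 2.6 = 0.832.
The remaining 13% of clearance is unaffected.
CL_new/CL_old = 2.028 + 0.0704 + 0.832 + 0.13 = 3.0604.
Dividing the baseline by the relative clearance: 21.4 / 3.0604 = 6.99 μmol/L.

6.99 μmol/L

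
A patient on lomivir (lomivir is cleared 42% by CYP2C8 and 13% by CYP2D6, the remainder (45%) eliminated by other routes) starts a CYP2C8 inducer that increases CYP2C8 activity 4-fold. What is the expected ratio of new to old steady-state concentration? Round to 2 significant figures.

0.44

The CYP2C8 pathway (42% of clearance) is boosted to 4× activity: 0.42 × 4 = 1.68.
CYP2D6 (13%) and the residual 45% are unaffected.
CL_new/CL_old = 1.68 + 0.13 + 0.45 = 2.26.
Steady-state concentration is inversely proportional to clearance, so the fold-change is 1 / 2.26 = 0.44.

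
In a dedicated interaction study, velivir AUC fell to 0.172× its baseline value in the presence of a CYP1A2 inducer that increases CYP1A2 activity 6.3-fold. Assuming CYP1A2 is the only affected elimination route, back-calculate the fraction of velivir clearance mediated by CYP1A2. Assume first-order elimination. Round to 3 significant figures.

CL'/CL = 1 / 0.172 = 5.814
6.3·fm + (1 − fm) = 5.814
fm = (5.814 − 1) / (6.3 − 1) = 0.908

0.908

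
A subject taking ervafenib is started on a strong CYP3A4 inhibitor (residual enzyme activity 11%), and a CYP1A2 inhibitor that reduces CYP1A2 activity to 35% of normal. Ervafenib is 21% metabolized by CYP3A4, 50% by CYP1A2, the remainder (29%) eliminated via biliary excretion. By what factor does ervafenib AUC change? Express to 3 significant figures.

CYP3A4: 0.21 × 0.11 = 0.0231
CYP1A2: 0.5 × 0.35 = 0.175
Other: 0.29 (unchanged)
New clearance relative to baseline: 0.0231 + 0.175 + 0.29 = 0.4881.
Net AUC ratio = 1 / 0.4881 = 2.05.

2.05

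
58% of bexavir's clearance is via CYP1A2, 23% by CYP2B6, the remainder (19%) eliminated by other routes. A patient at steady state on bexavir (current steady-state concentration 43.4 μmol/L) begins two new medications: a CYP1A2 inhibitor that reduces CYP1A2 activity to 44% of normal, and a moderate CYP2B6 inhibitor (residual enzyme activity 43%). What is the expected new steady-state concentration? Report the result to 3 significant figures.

The CYP1A2 pathway (58% of clearance) drops to 0.44× activity: 0.58 × 0.44 = 0.2552.
The CYP2B6 pathway (23% of clearance) falls to 0.43× activity: 0.23 × 0.43 = 0.0989.
The remaining 19% of clearance is unaffected.
New clearance relative to baseline: 0.2552 + 0.0989 + 0.19 = 0.5441.
Steady-state concentration ∝ 1/CL: new value = 43.4 / 0.5441 = 79.8 μmol/L.

79.8 μmol/L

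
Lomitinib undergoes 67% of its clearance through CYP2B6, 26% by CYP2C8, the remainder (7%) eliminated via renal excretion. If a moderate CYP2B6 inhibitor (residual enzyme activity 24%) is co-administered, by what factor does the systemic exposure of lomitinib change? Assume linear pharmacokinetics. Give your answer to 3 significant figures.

2.04

CYP2B6: 0.67 × 0.24 = 0.1608
CYP2C8: 0.26 (unchanged)
Other: 0.07 (unchanged)
New clearance relative to baseline: 0.1608 + 0.26 + 0.07 = 0.4908.
Systemic exposure ratio = CL_old/CL_new = 1 / 0.4908 = 2.04.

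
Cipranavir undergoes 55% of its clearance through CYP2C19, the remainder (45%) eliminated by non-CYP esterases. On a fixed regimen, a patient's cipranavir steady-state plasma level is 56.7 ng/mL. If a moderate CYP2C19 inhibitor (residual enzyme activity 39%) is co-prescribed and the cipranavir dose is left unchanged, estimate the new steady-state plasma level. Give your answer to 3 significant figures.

85.3 ng/mL

CYP2C19: 0.55 × 0.39 = 0.2145
Other: 0.45 (unchanged)
Relative clearance = 0.2145 + 0.45 = 0.6645.
New steady-state plasma level = baseline ÷ relative clearance = 56.7 / 0.6645 = 85.3 ng/mL.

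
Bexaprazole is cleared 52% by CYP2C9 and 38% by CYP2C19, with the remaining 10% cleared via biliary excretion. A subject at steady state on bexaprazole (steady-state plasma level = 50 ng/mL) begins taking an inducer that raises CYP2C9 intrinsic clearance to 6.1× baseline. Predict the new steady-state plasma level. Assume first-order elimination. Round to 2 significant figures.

14 ng/mL

The CYP2C9 pathway (52% of clearance) is boosted to 6.1× activity: 0.52 × 6.1 = 3.172.
CYP2C19 (38%) and the residual 10% are unaffected.
Relative clearance = 3.172 + 0.38 + 0.1 = 3.652.
With dosing unchanged, steady-state plasma level scales as 1/CL: 50 / 3.652 = 14 ng/mL.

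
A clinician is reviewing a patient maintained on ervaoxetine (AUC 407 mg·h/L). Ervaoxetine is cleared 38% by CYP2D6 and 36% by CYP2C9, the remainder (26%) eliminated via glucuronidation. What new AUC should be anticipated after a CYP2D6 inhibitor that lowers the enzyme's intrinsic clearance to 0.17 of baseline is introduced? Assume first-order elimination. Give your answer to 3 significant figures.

CYP2D6: 0.38 × 0.17 = 0.0646
CYP2C9: 0.36 (unchanged)
Other: 0.26 (unchanged)
CL_new/CL_old = 0.0646 + 0.36 + 0.26 = 0.6846.
With dosing unchanged, AUC scales as 1/CL: 407 / 0.6846 = 595 mg·h/L.

595 mg·h/L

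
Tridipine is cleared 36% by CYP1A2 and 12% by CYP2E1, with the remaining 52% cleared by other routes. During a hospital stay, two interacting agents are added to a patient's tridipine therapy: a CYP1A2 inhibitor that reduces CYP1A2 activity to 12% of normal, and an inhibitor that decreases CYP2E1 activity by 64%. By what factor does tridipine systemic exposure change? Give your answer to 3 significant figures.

CYP1A2: 0.36 × 0.12 = 0.0432
CYP2E1: 0.12 × 0.36 = 0.0432
Other: 0.52 (unchanged)
CL_new/CL_old = 0.0432 + 0.0432 + 0.52 = 0.6064.
Systemic exposure ∝ 1/CL: fold-change = 1 / 0.6064 = 1.65.

1.65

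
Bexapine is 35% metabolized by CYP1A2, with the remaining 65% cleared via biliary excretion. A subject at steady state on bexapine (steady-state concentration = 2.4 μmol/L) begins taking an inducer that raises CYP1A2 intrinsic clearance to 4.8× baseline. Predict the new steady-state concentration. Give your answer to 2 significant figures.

1.0 μmol/L

The CYP1A2 pathway (35% of clearance) increases to 4.8× activity: 0.35 × 4.8 = 1.68.
Non-CYP routes (65%) are unchanged.
Relative clearance = 1.68 + 0.65 = 2.33.
New steady-state concentration = baseline ÷ relative clearance = 2.4 / 2.33 = 1.0 μmol/L.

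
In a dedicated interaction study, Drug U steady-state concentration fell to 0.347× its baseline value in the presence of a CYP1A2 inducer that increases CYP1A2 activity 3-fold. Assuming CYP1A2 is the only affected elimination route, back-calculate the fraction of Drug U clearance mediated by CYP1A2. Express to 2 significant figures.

CL'/CL = 1 / 0.347 = 2.882
3·fm + (1 − fm) = 2.882
fm = (2.882 − 1) / (3 − 1) = 0.94

0.94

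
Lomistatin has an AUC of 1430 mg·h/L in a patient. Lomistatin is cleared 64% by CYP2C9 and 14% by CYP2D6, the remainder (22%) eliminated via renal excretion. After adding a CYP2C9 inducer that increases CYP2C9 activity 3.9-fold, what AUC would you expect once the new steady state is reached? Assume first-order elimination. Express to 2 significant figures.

The CYP2C9 pathway (64% of clearance) is boosted to 3.9× activity: 0.64 × 3.9 = 2.496.
CYP2D6 (14%) and the residual 22% are unaffected.
CL_new/CL_old = 2.496 + 0.14 + 0.22 = 2.856.
AUC ∝ 1/CL, so new value = 1430 / 2.856 = 5.0 × 10² mg·h/L.

5.0 × 10² mg·h/L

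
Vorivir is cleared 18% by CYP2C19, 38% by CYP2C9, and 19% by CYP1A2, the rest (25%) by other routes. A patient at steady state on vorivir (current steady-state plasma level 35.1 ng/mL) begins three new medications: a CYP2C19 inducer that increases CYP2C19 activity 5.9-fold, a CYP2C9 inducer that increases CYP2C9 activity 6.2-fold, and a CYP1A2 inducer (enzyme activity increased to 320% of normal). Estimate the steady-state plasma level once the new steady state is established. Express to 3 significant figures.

8.21 ng/mL

The CYP2C19 pathway (18% of clearance) rises to 5.9× activity: 0.18 × 5.9 = 1.062.
The CYP2C9 pathway (38% of clearance) is boosted to 6.2× activity: 0.38 × 6.2 = 2.356.
The CYP1A2 pathway (19% of clearance) increases to 3.2× activity: 0.19 × 3.2 = 0.608.
The remaining 25% of clearance is unaffected.
CL_new/CL_old = 1.062 + 2.356 + 0.608 + 0.25 = 4.276.
New steady-state plasma level = 35.1 / 4.276 = 8.21 ng/mL (concentration scales inversely with clearance).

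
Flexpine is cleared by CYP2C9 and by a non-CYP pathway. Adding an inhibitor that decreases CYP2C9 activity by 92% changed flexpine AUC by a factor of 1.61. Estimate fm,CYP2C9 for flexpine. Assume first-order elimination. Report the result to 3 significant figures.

Let fm be the CYP2C9 fraction. New clearance relative to baseline = fm × 0.08 + (1 − fm).
AUC ratio = 1 / (new CL fraction), so new CL fraction = 1 / 1.61 = 0.6211.
fm × 0.08 + 1 − fm = 0.6211  ⇒  fm × (0.08 − 1) = −0.3789  ⇒  fm = 0.412.

0.412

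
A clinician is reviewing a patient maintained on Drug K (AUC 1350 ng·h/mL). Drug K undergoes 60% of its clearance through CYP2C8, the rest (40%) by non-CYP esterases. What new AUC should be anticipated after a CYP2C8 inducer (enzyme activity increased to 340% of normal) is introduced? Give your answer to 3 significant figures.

CYP2C8: 0.6 × 3.4 = 2.04
Other: 0.4 (unchanged)
Relative clearance = 2.04 + 0.4 = 2.44.
With dosing unchanged, AUC scales as 1/CL: 1350 / 2.44 = 553 ng·h/mL.

553 ng·h/mL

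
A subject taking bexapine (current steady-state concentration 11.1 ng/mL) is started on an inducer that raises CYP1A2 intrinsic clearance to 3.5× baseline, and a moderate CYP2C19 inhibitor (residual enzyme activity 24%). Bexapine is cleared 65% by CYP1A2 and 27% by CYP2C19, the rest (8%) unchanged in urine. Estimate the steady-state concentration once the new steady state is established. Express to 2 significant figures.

CYP1A2: 0.65 × 3.5 = 2.275
CYP2C19: 0.27 × 0.24 = 0.0648
Other: 0.08 (unchanged)
Relative clearance = 2.275 + 0.0648 + 0.08 = 2.4198.
New steady-state concentration = 11.1 / 2.4198 = 4.6 ng/mL (concentration scales inversely with clearance).

4.6 ng/mL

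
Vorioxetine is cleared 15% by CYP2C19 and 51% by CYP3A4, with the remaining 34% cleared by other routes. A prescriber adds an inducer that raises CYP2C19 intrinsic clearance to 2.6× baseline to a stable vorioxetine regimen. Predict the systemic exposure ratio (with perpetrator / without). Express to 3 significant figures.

The CYP2C19 pathway (15% of clearance) increases to 2.6× activity: 0.15 × 2.6 = 0.39.
CYP3A4 (51%) and the residual 34% are unaffected.
Relative clearance = 0.39 + 0.51 + 0.34 = 1.24.
Systemic exposure ratio = CL_old/CL_new = 1 / 1.24 = 0.806.

0.806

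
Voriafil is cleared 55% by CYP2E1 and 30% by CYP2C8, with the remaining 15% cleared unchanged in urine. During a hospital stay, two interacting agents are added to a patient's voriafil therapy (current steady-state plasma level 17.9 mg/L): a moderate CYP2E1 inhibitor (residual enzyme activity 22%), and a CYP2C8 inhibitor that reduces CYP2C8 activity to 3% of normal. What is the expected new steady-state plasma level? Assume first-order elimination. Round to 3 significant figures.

63.9 mg/L

The CYP2E1 pathway (55% of clearance) falls to 0.22× activity: 0.55 × 0.22 = 0.121.
The CYP2C8 pathway (30% of clearance) is reduced to 0.03× activity: 0.3 × 0.03 = 0.009.
Non-CYP routes (15%) are unchanged.
Relative clearance = 0.121 + 0.009 + 0.15 = 0.28.
Steady-state plasma level ∝ 1/CL: new value = 17.9 / 0.28 = 63.9 mg/L.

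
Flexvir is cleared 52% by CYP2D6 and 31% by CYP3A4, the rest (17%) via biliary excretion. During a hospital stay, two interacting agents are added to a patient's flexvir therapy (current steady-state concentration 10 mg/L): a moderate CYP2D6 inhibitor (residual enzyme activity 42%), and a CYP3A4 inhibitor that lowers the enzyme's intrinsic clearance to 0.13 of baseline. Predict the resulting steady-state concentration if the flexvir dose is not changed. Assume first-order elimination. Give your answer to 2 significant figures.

CYP2D6: 0.52 × 0.42 = 0.2184
CYP3A4: 0.31 × 0.13 = 0.0403
Other: 0.17 (unchanged)
New clearance relative to baseline: 0.2184 + 0.0403 + 0.17 = 0.4287.
Steady-state concentration ∝ 1/CL: new value = 10 / 0.4287 = 23 mg/L.

23 mg/L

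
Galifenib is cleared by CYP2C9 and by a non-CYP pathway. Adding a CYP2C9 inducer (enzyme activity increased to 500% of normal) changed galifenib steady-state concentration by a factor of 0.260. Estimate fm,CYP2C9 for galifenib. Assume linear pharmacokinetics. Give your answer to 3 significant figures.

0.712

Let x = fm,CYP2C9. Because steady-state concentration ∝ 1/CL, relative clearance rose to 1/0.260 = 3.846.
Setting x·5 + (1 − x) = 3.846 and solving: x = (3.846 − 1)/(5 − 1) = 0.712.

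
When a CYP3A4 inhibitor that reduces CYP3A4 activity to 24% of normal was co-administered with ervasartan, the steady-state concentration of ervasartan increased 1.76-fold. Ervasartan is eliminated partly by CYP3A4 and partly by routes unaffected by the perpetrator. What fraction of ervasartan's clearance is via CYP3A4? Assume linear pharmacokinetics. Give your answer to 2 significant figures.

Let fm be the CYP3A4 fraction. New clearance relative to baseline = fm × 0.24 + (1 − fm).
Steady-state concentration ratio = 1 / (new CL fraction), so new CL fraction = 1 / 1.76 = 0.5682.
fm × 0.24 + 1 − fm = 0.5682  ⇒  fm × (0.24 − 1) = −0.4318  ⇒  fm = 0.57.

0.57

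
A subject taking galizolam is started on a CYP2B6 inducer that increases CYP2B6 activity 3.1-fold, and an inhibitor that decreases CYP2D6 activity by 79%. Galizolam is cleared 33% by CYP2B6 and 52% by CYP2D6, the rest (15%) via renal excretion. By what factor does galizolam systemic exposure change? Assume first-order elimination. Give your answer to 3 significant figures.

The CYP2B6 pathway (33% of clearance) is boosted to 3.1× activity: 0.33 × 3.1 = 1.023.
The CYP2D6 pathway (52% of clearance) falls to 0.21× activity: 0.52 × 0.21 = 0.1092.
Non-CYP routes (15%) are unchanged.
Relative clearance = 1.023 + 0.1092 + 0.15 = 1.2822.
Systemic exposure ∝ 1/CL: fold-change = 1 / 1.2822 = 0.780.

0.780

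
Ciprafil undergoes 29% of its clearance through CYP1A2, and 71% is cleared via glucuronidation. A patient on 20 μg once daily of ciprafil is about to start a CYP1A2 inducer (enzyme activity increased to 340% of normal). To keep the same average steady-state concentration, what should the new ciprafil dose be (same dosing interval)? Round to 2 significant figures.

34 μg

CYP1A2: 0.29 × 3.4 = 0.986
Other: 0.71 (unchanged)
Relative clearance = 0.986 + 0.71 = 1.696.
Exposure is unchanged when dose changes in proportion to clearance. New dose = 20 μg × 1.696 = 34 μg.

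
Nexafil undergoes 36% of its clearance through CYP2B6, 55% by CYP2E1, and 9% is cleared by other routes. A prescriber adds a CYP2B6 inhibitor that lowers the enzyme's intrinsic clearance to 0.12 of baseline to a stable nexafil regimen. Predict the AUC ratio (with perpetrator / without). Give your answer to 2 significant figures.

1.5

CYP2B6: 0.36 × 0.12 = 0.0432
CYP2E1: 0.55 (unchanged)
Other: 0.09 (unchanged)
New clearance relative to baseline: 0.0432 + 0.55 + 0.09 = 0.6832.
AUC ratio = CL_old/CL_new = 1 / 0.6832 = 1.5.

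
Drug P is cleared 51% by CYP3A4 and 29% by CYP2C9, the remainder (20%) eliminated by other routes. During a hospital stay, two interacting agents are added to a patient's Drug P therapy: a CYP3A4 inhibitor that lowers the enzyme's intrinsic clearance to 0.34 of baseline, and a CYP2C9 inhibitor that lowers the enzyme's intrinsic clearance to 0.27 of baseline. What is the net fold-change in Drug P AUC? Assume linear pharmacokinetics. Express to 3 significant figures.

2.21

The CYP3A4 pathway (51% of clearance) drops to 0.34× activity: 0.51 × 0.34 = 0.1734.
The CYP2C9 pathway (29% of clearance) falls to 0.27× activity: 0.29 × 0.27 = 0.0783.
Non-CYP routes (20%) are unchanged.
New clearance relative to baseline: 0.1734 + 0.0783 + 0.2 = 0.4517.
Net AUC ratio = 1 / 0.4517 = 2.21.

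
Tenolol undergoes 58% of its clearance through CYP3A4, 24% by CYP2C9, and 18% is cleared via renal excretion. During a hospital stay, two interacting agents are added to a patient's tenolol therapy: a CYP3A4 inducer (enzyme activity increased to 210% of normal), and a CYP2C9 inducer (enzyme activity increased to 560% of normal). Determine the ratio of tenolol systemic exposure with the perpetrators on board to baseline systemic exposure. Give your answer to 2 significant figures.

0.36

The CYP3A4 pathway (58% of clearance) rises to 2.1× activity: 0.58 × 2.1 = 1.218.
The CYP2C9 pathway (24% of clearance) increases to 5.6× activity: 0.24 × 5.6 = 1.344.
Non-CYP routes (18%) are unchanged.
Relative clearance = 1.218 + 1.344 + 0.18 = 2.742.
Net systemic exposure ratio = 1 / 2.742 = 0.36.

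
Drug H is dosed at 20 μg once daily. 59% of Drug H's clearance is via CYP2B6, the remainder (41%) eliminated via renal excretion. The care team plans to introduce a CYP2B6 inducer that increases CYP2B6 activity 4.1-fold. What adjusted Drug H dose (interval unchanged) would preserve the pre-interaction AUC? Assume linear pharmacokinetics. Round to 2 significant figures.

The CYP2B6 pathway (59% of clearance) rises to 4.1× activity: 0.59 × 4.1 = 2.419.
Non-CYP routes (41%) are unchanged.
New clearance relative to baseline: 2.419 + 0.41 = 2.829.
Exposure is unchanged when dose changes in proportion to clearance. New dose = 20 μg × 2.829 = 57 μg.

57 μg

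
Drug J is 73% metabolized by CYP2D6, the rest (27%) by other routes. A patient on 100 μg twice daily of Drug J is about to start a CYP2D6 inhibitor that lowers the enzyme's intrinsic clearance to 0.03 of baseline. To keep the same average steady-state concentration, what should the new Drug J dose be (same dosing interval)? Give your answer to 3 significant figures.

29.2 μg

CYP2D6: 0.73 × 0.03 = 0.0219
Other: 0.27 (unchanged)
New clearance relative to baseline: 0.0219 + 0.27 = 0.2919.
Css,avg = (dose rate)/CL, so holding Css fixed requires dose ∝ CL: 100 × 0.2919 = 29.2 μg.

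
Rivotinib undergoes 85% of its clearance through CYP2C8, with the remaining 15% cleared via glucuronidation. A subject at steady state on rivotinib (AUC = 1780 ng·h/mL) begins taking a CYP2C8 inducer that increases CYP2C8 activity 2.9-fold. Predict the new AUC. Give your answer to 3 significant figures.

CYP2C8: 0.85 × 2.9 = 2.465
Other: 0.15 (unchanged)
New clearance relative to baseline: 2.465 + 0.15 = 2.615.
AUC ∝ 1/CL, so new value = 1780 / 2.615 = 681 ng·h/mL.

681 ng·h/mL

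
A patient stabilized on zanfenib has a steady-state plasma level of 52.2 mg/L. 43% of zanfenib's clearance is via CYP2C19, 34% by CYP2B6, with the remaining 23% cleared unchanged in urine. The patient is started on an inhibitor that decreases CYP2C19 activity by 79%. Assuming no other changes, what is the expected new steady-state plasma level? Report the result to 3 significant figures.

CYP2C19: 0.43 × 0.21 = 0.0903
CYP2B6: 0.34 (unchanged)
Other: 0.23 (unchanged)
Relative clearance = 0.0903 + 0.34 + 0.23 = 0.6603.
Steady-state plasma level ∝ 1/CL, so new value = 52.2 / 0.6603 = 79.1 mg/L.

79.1 mg/L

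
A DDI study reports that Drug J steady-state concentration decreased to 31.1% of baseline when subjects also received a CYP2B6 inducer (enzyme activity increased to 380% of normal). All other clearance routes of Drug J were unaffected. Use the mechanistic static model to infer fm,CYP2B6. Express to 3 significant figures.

CL'/CL = 1 / 0.311 = 3.215
3.8·fm + (1 − fm) = 3.215
fm = (3.215 − 1) / (3.8 − 1) = 0.791

0.791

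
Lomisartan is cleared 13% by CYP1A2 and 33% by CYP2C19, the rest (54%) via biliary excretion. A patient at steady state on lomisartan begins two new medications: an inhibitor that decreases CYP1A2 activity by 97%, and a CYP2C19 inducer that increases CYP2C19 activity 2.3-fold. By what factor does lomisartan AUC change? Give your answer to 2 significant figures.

The CYP1A2 pathway (13% of clearance) falls to 0.03× activity: 0.13 × 0.03 = 0.0039.
The CYP2C19 pathway (33% of clearance) is boosted to 2.3× activity: 0.33 × 2.3 = 0.759.
The remaining 54% of clearance is unaffected.
CL_new/CL_old = 0.0039 + 0.759 + 0.54 = 1.3029.
AUC ∝ 1/CL: fold-change = 1 / 1.3029 = 0.77.

0.77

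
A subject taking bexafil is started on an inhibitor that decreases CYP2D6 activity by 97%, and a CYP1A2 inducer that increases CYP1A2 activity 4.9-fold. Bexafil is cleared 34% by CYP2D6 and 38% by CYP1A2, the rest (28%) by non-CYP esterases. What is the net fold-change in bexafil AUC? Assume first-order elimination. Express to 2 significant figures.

0.46

CYP2D6: 0.34 × 0.03 = 0.0102
CYP1A2: 0.38 × 4.9 = 1.862
Other: 0.28 (unchanged)
CL_new/CL_old = 0.0102 + 1.862 + 0.28 = 2.1522.
AUC ∝ 1/CL: fold-change = 1 / 2.1522 = 0.46.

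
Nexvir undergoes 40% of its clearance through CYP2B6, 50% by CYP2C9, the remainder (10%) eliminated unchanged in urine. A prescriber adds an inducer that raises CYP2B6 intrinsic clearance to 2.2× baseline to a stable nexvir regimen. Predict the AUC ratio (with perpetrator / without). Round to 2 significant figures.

0.68

The CYP2B6 pathway (40% of clearance) is boosted to 2.2× activity: 0.4 × 2.2 = 0.88.
CYP2C9 (50%) and the residual 10% are unaffected.
New clearance relative to baseline: 0.88 + 0.5 + 0.1 = 1.48.
Since AUC ∝ 1/CL, the ratio is 1 / 1.48 = 0.68.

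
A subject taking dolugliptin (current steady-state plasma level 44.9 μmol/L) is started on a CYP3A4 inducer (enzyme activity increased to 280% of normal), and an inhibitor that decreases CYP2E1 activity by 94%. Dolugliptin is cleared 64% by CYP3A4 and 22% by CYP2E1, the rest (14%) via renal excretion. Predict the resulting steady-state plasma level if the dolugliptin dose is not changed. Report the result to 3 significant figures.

23.1 μmol/L

The CYP3A4 pathway (64% of clearance) increases to 2.8× activity: 0.64 × 2.8 = 1.792.
The CYP2E1 pathway (22% of clearance) drops to 0.06× activity: 0.22 × 0.06 = 0.0132.
Non-CYP routes (14%) are unchanged.
Relative clearance = 1.792 + 0.0132 + 0.14 = 1.9452.
Dividing the baseline by the relative clearance: 44.9 / 1.9452 = 23.1 μmol/L.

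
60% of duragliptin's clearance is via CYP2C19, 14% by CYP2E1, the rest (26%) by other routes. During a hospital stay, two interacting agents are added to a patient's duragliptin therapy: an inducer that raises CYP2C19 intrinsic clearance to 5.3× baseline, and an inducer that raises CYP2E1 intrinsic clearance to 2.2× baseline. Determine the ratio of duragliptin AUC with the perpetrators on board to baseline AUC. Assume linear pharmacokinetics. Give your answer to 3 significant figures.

The CYP2C19 pathway (60% of clearance) rises to 5.3× activity: 0.6 × 5.3 = 3.18.
The CYP2E1 pathway (14% of clearance) is boosted to 2.2× activity: 0.14 × 2.2 = 0.308.
Non-CYP routes (26%) are unchanged.
New clearance relative to baseline: 3.18 + 0.308 + 0.26 = 3.748.
Net AUC ratio = 1 / 3.748 = 0.267.

0.267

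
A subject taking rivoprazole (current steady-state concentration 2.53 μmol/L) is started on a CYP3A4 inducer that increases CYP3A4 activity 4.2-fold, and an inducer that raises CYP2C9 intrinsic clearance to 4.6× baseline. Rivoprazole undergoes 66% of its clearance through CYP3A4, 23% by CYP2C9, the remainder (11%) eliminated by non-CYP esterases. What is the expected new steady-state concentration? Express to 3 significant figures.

0.642 μmol/L

The CYP3A4 pathway (66% of clearance) is boosted to 4.2× activity: 0.66 × 4.2 = 2.772.
The CYP2C9 pathway (23% of clearance) rises to 4.6× activity: 0.23 × 4.6 = 1.058.
Non-CYP routes (11%) are unchanged.
CL_new/CL_old = 2.772 + 1.058 + 0.11 = 3.94.
Dividing the baseline by the relative clearance: 2.53 / 3.94 = 0.642 μmol/L.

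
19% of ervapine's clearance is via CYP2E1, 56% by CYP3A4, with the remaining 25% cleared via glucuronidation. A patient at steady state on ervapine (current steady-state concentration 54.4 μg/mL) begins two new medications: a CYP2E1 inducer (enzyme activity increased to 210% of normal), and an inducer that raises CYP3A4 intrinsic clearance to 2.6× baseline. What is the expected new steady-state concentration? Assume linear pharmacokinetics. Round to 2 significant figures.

26 μg/mL

The CYP2E1 pathway (19% of clearance) increases to 2.1× activity: 0.19 × 2.1 = 0.399.
The CYP3A4 pathway (56% of clearance) is boosted to 2.6× activity: 0.56 × 2.6 = 1.456.
Non-CYP routes (25%) are unchanged.
CL_new/CL_old = 0.399 + 1.456 + 0.25 = 2.105.
Steady-state concentration ∝ 1/CL: new value = 54.4 / 2.105 = 26 μg/mL.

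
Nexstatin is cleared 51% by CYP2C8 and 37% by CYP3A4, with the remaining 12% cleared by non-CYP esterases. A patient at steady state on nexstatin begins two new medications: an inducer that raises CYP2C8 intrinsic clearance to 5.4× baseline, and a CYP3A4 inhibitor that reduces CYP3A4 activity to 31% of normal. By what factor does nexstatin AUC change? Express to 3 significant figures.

The CYP2C8 pathway (51% of clearance) rises to 5.4× activity: 0.51 × 5.4 = 2.754.
The CYP3A4 pathway (37% of clearance) falls to 0.31× activity: 0.37 × 0.31 = 0.1147.
Non-CYP routes (12%) are unchanged.
Relative clearance = 2.754 + 0.1147 + 0.12 = 2.9887.
Because AUC varies inversely with clearance, the combined effect is 1 / 2.9887 = 0.335.

0.335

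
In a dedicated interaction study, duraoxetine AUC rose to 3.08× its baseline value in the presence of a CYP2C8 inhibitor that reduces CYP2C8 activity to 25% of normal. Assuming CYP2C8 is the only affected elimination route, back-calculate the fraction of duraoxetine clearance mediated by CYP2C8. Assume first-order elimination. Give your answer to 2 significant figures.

CL'/CL = 1 / 3.08 = 0.3247
0.25·fm + (1 − fm) = 0.3247
fm = (0.3247 − 1) / (0.25 − 1) = 0.90

0.90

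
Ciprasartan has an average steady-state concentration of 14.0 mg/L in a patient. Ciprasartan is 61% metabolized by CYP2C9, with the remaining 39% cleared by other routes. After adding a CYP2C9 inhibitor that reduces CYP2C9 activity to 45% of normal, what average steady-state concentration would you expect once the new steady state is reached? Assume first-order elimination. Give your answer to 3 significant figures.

21.1 mg/L

The CYP2C9 pathway (61% of clearance) falls to 0.45× activity: 0.61 × 0.45 = 0.2745.
Non-CYP routes (39%) are unchanged.
CL_new/CL_old = 0.2745 + 0.39 = 0.6645.
With dosing unchanged, average steady-state concentration scales as 1/CL: 14.0 / 0.6645 = 21.1 mg/L.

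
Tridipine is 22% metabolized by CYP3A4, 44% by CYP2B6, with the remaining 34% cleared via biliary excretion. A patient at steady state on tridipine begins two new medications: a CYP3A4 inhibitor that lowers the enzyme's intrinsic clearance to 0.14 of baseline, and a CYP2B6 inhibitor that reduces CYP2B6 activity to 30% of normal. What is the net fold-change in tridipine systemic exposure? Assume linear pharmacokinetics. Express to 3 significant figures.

1.99

The CYP3A4 pathway (22% of clearance) falls to 0.14× activity: 0.22 × 0.14 = 0.0308.
The CYP2B6 pathway (44% of clearance) falls to 0.3× activity: 0.44 × 0.3 = 0.132.
The remaining 34% of clearance is unaffected.
Relative clearance = 0.0308 + 0.132 + 0.34 = 0.5028.
Systemic exposure ∝ 1/CL: fold-change = 1 / 0.5028 = 1.99.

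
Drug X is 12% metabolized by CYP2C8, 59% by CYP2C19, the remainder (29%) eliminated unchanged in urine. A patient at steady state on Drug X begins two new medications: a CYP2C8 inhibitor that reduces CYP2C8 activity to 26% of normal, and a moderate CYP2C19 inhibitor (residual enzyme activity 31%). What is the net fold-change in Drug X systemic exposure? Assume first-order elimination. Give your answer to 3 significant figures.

The CYP2C8 pathway (12% of clearance) drops to 0.26× activity: 0.12 × 0.26 = 0.0312.
The CYP2C19 pathway (59% of clearance) drops to 0.31× activity: 0.59 × 0.31 = 0.1829.
The remaining 29% of clearance is unaffected.
New clearance relative to baseline: 0.0312 + 0.1829 + 0.29 = 0.5041.
Systemic exposure ∝ 1/CL: fold-change = 1 / 0.5041 = 1.98.

1.98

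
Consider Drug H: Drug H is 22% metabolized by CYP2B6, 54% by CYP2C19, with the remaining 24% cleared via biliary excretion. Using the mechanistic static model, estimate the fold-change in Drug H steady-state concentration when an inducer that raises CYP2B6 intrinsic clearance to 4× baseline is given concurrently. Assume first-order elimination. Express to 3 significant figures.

0.602

CYP2B6: 0.22 × 4 = 0.88
CYP2C19: 0.54 (unchanged)
Other: 0.24 (unchanged)
New clearance relative to baseline: 0.88 + 0.54 + 0.24 = 1.66.
Since steady-state concentration ∝ 1/CL, the ratio is 1 / 1.66 = 0.602.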